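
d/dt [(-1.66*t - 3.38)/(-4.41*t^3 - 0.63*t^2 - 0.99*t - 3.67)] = (-14.6412*t^3 - 45.7632*t^2 - 4.2588*t + 2.746)/(19.4481*t^6 + 5.5566*t^5 + 9.1287*t^4 + 33.6168*t^3 + 5.6043*t^2 + 7.2666*t + 13.4689)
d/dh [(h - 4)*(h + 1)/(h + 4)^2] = (11*h - 4)/(h^3 + 12*h^2 + 48*h + 64)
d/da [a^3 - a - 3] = 3*a^2 - 1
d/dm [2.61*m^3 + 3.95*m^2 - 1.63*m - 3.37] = 7.83*m^2 + 7.9*m - 1.63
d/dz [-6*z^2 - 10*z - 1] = -12*z - 10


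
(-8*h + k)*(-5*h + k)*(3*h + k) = 120*h^3 + h^2*k - 10*h*k^2 + k^3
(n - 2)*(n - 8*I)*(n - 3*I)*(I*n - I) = I*n^4 + 11*n^3 - 3*I*n^3 - 33*n^2 - 22*I*n^2 + 22*n + 72*I*n - 48*I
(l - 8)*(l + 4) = l^2 - 4*l - 32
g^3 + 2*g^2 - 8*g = g*(g - 2)*(g + 4)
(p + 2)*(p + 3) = p^2 + 5*p + 6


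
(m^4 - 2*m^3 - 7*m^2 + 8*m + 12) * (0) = 0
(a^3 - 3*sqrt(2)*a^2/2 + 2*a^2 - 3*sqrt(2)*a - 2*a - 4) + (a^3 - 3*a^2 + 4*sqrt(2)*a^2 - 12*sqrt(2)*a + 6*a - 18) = 2*a^3 - a^2 + 5*sqrt(2)*a^2/2 - 15*sqrt(2)*a + 4*a - 22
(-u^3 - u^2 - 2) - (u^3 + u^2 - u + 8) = -2*u^3 - 2*u^2 + u - 10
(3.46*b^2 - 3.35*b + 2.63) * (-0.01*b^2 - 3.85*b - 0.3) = -0.0346*b^4 - 13.2875*b^3 + 11.8332*b^2 - 9.1205*b - 0.789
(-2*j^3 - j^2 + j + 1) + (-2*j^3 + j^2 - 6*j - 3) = -4*j^3 - 5*j - 2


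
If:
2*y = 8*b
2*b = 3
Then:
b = 3/2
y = 6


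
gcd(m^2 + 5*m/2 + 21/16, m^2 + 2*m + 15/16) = m + 3/4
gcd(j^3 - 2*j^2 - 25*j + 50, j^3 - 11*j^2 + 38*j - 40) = j^2 - 7*j + 10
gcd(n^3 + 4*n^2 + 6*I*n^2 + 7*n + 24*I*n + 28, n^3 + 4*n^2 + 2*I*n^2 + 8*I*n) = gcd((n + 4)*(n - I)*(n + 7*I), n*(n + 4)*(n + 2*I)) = n + 4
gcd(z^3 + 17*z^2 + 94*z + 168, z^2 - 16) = z + 4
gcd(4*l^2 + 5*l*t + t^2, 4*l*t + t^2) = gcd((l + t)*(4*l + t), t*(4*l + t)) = 4*l + t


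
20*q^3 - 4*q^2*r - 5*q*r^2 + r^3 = (-5*q + r)*(-2*q + r)*(2*q + r)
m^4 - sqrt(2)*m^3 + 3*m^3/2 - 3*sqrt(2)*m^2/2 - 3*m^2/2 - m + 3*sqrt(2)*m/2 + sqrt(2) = (m - 1)*(m + 1/2)*(m + 2)*(m - sqrt(2))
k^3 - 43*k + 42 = (k - 6)*(k - 1)*(k + 7)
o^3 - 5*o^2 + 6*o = o*(o - 3)*(o - 2)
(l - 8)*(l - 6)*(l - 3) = l^3 - 17*l^2 + 90*l - 144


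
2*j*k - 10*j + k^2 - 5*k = (2*j + k)*(k - 5)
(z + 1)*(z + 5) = z^2 + 6*z + 5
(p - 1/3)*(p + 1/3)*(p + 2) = p^3 + 2*p^2 - p/9 - 2/9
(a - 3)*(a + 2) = a^2 - a - 6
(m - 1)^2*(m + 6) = m^3 + 4*m^2 - 11*m + 6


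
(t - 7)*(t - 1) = t^2 - 8*t + 7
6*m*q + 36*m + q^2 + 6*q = (6*m + q)*(q + 6)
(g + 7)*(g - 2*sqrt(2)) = g^2 - 2*sqrt(2)*g + 7*g - 14*sqrt(2)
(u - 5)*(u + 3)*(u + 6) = u^3 + 4*u^2 - 27*u - 90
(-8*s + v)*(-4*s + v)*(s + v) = 32*s^3 + 20*s^2*v - 11*s*v^2 + v^3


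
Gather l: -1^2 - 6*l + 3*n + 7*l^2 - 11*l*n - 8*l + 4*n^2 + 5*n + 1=7*l^2 + l*(-11*n - 14) + 4*n^2 + 8*n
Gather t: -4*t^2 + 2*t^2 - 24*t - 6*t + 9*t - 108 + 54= -2*t^2 - 21*t - 54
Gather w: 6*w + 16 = 6*w + 16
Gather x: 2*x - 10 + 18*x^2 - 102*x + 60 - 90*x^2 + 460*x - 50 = -72*x^2 + 360*x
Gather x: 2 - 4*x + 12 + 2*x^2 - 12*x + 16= 2*x^2 - 16*x + 30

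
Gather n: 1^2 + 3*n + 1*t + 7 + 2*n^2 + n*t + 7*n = 2*n^2 + n*(t + 10) + t + 8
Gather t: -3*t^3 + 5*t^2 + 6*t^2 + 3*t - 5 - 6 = -3*t^3 + 11*t^2 + 3*t - 11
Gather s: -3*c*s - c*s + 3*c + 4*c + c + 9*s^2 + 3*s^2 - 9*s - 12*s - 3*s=8*c + 12*s^2 + s*(-4*c - 24)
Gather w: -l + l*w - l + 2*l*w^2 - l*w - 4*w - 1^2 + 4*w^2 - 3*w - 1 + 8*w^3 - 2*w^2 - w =-2*l + 8*w^3 + w^2*(2*l + 2) - 8*w - 2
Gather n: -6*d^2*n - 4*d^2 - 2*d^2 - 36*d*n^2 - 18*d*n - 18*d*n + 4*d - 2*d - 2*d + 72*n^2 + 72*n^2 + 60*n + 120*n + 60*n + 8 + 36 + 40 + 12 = -6*d^2 + n^2*(144 - 36*d) + n*(-6*d^2 - 36*d + 240) + 96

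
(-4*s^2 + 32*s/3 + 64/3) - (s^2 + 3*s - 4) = -5*s^2 + 23*s/3 + 76/3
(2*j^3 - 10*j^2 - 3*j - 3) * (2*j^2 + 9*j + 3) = 4*j^5 - 2*j^4 - 90*j^3 - 63*j^2 - 36*j - 9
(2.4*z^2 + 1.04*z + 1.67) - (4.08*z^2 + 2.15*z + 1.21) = -1.68*z^2 - 1.11*z + 0.46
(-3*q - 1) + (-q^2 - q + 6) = -q^2 - 4*q + 5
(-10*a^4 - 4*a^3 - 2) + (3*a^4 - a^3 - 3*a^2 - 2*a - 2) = -7*a^4 - 5*a^3 - 3*a^2 - 2*a - 4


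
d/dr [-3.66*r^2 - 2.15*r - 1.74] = -7.32*r - 2.15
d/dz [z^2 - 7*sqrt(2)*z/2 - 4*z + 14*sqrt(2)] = 2*z - 7*sqrt(2)/2 - 4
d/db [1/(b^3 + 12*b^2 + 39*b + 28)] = 3*(-b^2 - 8*b - 13)/(b^3 + 12*b^2 + 39*b + 28)^2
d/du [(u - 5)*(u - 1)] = 2*u - 6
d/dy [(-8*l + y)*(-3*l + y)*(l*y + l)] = l*(24*l^2 - 22*l*y - 11*l + 3*y^2 + 2*y)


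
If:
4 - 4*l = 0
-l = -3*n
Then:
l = 1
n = 1/3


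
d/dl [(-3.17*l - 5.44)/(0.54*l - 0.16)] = (1.860192*l - 0.551168)/(0.54*l - 0.16)^3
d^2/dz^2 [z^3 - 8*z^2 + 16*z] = 6*z - 16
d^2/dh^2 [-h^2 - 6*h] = -2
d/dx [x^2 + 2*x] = 2*x + 2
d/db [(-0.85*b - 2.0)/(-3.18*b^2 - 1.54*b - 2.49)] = (2.703*b^2 + 1.309*b - (0.85*b + 2.0)*(6.36*b + 1.54) + 2.1165)/(3.18*b^2 + 1.54*b + 2.49)^2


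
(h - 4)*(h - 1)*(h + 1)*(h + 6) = h^4 + 2*h^3 - 25*h^2 - 2*h + 24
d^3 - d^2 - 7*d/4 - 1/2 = (d - 2)*(d + 1/2)^2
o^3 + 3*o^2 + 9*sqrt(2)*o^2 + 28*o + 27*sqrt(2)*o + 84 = (o + 3)*(o + 2*sqrt(2))*(o + 7*sqrt(2))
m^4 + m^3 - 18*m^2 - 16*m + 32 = (m - 4)*(m - 1)*(m + 2)*(m + 4)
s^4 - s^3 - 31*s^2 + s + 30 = (s - 6)*(s - 1)*(s + 1)*(s + 5)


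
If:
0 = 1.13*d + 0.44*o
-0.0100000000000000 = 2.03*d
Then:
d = -0.00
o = 0.01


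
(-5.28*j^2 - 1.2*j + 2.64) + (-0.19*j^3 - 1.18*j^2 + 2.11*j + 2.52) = -0.19*j^3 - 6.46*j^2 + 0.91*j + 5.16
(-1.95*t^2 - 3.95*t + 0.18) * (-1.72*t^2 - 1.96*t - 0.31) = 3.354*t^4 + 10.616*t^3 + 8.0369*t^2 + 0.8717*t - 0.0558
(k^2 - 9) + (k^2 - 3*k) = 2*k^2 - 3*k - 9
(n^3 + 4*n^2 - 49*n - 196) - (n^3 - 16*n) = 4*n^2 - 33*n - 196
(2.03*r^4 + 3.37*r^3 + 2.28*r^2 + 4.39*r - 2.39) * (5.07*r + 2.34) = 10.2921*r^5 + 21.8361*r^4 + 19.4454*r^3 + 27.5925*r^2 - 1.8447*r - 5.5926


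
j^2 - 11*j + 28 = (j - 7)*(j - 4)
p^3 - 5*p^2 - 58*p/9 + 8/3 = (p - 6)*(p - 1/3)*(p + 4/3)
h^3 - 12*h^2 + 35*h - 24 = (h - 8)*(h - 3)*(h - 1)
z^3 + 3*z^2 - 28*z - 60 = (z - 5)*(z + 2)*(z + 6)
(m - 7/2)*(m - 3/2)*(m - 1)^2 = m^4 - 7*m^3 + 65*m^2/4 - 31*m/2 + 21/4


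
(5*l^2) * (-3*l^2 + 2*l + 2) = -15*l^4 + 10*l^3 + 10*l^2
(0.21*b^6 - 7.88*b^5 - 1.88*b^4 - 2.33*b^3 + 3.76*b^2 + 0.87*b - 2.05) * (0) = 0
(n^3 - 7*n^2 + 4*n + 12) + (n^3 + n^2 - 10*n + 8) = 2*n^3 - 6*n^2 - 6*n + 20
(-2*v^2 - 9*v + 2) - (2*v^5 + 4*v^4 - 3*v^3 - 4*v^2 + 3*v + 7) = -2*v^5 - 4*v^4 + 3*v^3 + 2*v^2 - 12*v - 5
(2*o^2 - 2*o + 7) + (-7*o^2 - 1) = -5*o^2 - 2*o + 6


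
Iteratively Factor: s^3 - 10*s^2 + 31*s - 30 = (s - 2)*(s^2 - 8*s + 15) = (s - 3)*(s - 2)*(s - 5)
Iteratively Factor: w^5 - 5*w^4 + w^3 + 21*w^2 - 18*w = (w)*(w^4 - 5*w^3 + w^2 + 21*w - 18) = w*(w - 3)*(w^3 - 2*w^2 - 5*w + 6) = w*(w - 3)*(w + 2)*(w^2 - 4*w + 3) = w*(w - 3)^2*(w + 2)*(w - 1)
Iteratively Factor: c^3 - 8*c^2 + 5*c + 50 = (c - 5)*(c^2 - 3*c - 10) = (c - 5)^2*(c + 2)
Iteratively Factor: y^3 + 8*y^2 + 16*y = (y + 4)*(y^2 + 4*y) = (y + 4)^2*(y)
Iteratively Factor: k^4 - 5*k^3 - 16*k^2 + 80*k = (k - 4)*(k^3 - k^2 - 20*k) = k*(k - 4)*(k^2 - k - 20) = k*(k - 4)*(k + 4)*(k - 5)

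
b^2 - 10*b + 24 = (b - 6)*(b - 4)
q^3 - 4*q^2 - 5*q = q*(q - 5)*(q + 1)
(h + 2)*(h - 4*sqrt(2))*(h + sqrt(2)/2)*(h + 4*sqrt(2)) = h^4 + sqrt(2)*h^3/2 + 2*h^3 - 32*h^2 + sqrt(2)*h^2 - 64*h - 16*sqrt(2)*h - 32*sqrt(2)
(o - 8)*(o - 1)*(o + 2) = o^3 - 7*o^2 - 10*o + 16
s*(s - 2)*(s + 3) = s^3 + s^2 - 6*s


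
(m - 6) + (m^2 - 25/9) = m^2 + m - 79/9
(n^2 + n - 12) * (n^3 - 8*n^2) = n^5 - 7*n^4 - 20*n^3 + 96*n^2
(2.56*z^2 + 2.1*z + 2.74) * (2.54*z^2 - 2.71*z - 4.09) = 6.5024*z^4 - 1.6036*z^3 - 9.2018*z^2 - 16.0144*z - 11.2066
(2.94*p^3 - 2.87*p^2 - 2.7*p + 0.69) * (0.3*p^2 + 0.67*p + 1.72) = 0.882*p^5 + 1.1088*p^4 + 2.3239*p^3 - 6.5384*p^2 - 4.1817*p + 1.1868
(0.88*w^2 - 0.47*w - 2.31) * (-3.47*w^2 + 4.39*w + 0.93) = -3.0536*w^4 + 5.4941*w^3 + 6.7708*w^2 - 10.578*w - 2.1483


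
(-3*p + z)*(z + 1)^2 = -3*p*z^2 - 6*p*z - 3*p + z^3 + 2*z^2 + z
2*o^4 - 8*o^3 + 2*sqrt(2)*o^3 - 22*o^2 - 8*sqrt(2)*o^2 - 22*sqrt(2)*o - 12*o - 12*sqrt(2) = (o - 6)*(o + sqrt(2))*(sqrt(2)*o + sqrt(2))^2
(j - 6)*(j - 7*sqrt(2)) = j^2 - 7*sqrt(2)*j - 6*j + 42*sqrt(2)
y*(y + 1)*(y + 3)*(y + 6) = y^4 + 10*y^3 + 27*y^2 + 18*y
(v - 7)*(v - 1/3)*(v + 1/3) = v^3 - 7*v^2 - v/9 + 7/9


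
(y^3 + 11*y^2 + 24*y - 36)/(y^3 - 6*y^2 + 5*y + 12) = (y^3 + 11*y^2 + 24*y - 36)/(y^3 - 6*y^2 + 5*y + 12)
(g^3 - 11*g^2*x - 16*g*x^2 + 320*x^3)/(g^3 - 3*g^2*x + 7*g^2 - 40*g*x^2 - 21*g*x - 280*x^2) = (g - 8*x)/(g + 7)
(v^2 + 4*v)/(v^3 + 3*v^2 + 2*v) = (v + 4)/(v^2 + 3*v + 2)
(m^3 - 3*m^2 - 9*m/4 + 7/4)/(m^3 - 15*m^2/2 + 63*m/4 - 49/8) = 2*(m + 1)/(2*m - 7)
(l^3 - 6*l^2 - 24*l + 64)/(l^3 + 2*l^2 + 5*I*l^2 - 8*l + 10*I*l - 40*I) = (l - 8)/(l + 5*I)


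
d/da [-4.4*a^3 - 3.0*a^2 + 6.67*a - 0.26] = -13.2*a^2 - 6.0*a + 6.67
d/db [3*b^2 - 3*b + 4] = 6*b - 3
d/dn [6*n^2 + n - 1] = 12*n + 1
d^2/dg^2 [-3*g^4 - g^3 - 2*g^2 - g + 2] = -36*g^2 - 6*g - 4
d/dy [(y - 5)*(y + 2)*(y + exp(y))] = y^2*exp(y) + 3*y^2 - y*exp(y) - 6*y - 13*exp(y) - 10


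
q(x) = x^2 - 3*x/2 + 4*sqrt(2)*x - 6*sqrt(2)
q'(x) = 2*x - 3/2 + 4*sqrt(2)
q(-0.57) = -10.53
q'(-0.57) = 3.02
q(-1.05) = -11.75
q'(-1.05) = 2.06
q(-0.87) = -11.34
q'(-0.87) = 2.42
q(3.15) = 14.53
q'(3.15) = 10.46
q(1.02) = -3.20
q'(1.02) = 6.20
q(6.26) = 56.72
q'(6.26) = 16.68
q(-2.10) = -12.80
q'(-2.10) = -0.04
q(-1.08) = -11.81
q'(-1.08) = 2.00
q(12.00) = 185.40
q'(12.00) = 28.16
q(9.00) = 109.93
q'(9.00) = 22.16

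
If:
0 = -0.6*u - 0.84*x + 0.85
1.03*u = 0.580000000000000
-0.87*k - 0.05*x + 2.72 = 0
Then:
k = 3.09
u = 0.56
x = 0.61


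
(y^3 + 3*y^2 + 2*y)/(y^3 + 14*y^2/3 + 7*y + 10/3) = 3*y/(3*y + 5)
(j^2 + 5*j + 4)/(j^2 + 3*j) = (j^2 + 5*j + 4)/(j*(j + 3))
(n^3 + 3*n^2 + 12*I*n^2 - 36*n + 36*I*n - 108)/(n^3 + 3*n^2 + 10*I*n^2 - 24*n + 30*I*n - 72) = (n + 6*I)/(n + 4*I)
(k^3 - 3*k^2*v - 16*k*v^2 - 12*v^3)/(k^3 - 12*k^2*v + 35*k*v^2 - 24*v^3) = (k^3 - 3*k^2*v - 16*k*v^2 - 12*v^3)/(k^3 - 12*k^2*v + 35*k*v^2 - 24*v^3)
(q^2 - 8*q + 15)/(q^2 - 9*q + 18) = (q - 5)/(q - 6)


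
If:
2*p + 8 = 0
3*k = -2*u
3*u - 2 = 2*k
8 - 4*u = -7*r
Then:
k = -4/13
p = -4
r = -80/91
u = 6/13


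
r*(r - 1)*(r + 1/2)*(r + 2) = r^4 + 3*r^3/2 - 3*r^2/2 - r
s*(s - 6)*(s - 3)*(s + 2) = s^4 - 7*s^3 + 36*s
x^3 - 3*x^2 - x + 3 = (x - 3)*(x - 1)*(x + 1)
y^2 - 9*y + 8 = (y - 8)*(y - 1)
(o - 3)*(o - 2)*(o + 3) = o^3 - 2*o^2 - 9*o + 18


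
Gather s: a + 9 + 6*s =a + 6*s + 9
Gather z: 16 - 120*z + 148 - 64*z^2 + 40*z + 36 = -64*z^2 - 80*z + 200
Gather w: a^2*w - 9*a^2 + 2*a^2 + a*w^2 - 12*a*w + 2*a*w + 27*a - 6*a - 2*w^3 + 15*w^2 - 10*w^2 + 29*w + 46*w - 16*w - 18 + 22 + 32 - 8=-7*a^2 + 21*a - 2*w^3 + w^2*(a + 5) + w*(a^2 - 10*a + 59) + 28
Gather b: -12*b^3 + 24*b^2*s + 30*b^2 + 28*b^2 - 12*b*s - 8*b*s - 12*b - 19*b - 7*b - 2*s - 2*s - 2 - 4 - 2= -12*b^3 + b^2*(24*s + 58) + b*(-20*s - 38) - 4*s - 8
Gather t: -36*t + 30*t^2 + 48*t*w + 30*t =30*t^2 + t*(48*w - 6)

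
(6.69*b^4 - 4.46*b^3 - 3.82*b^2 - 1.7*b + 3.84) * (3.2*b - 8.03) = 21.408*b^5 - 67.9927*b^4 + 23.5898*b^3 + 25.2346*b^2 + 25.939*b - 30.8352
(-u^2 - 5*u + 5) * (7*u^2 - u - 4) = -7*u^4 - 34*u^3 + 44*u^2 + 15*u - 20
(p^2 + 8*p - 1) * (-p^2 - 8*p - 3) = -p^4 - 16*p^3 - 66*p^2 - 16*p + 3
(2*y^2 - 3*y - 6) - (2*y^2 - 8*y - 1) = 5*y - 5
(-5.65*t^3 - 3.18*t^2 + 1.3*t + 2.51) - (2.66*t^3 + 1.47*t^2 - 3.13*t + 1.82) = -8.31*t^3 - 4.65*t^2 + 4.43*t + 0.69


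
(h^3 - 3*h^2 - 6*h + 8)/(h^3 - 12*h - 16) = (h - 1)/(h + 2)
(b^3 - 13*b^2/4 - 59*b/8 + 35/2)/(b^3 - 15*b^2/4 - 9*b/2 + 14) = (b + 5/2)/(b + 2)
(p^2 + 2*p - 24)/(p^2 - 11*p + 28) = (p + 6)/(p - 7)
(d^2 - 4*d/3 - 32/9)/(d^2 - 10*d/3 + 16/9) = (3*d + 4)/(3*d - 2)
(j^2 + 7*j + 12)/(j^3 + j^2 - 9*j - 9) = (j + 4)/(j^2 - 2*j - 3)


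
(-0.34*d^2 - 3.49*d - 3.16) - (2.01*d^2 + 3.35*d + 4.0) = -2.35*d^2 - 6.84*d - 7.16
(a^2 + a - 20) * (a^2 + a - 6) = a^4 + 2*a^3 - 25*a^2 - 26*a + 120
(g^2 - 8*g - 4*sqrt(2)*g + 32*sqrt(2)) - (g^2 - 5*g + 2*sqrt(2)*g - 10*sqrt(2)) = -6*sqrt(2)*g - 3*g + 42*sqrt(2)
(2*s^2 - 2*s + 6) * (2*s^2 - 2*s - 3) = 4*s^4 - 8*s^3 + 10*s^2 - 6*s - 18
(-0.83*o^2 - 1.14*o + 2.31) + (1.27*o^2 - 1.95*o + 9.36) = 0.44*o^2 - 3.09*o + 11.67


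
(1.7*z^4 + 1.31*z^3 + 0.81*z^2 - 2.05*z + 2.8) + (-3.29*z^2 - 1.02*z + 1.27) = 1.7*z^4 + 1.31*z^3 - 2.48*z^2 - 3.07*z + 4.07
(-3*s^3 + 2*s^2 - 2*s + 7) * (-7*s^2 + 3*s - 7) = 21*s^5 - 23*s^4 + 41*s^3 - 69*s^2 + 35*s - 49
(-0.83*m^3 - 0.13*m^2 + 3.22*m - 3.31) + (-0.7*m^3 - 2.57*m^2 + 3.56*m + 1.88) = -1.53*m^3 - 2.7*m^2 + 6.78*m - 1.43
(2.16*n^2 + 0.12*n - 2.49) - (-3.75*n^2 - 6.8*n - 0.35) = 5.91*n^2 + 6.92*n - 2.14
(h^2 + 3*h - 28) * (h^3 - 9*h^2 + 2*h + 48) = h^5 - 6*h^4 - 53*h^3 + 306*h^2 + 88*h - 1344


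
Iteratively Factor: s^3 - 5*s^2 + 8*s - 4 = (s - 1)*(s^2 - 4*s + 4) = (s - 2)*(s - 1)*(s - 2)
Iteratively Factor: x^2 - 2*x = (x)*(x - 2)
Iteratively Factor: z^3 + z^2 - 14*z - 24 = (z + 2)*(z^2 - z - 12) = (z - 4)*(z + 2)*(z + 3)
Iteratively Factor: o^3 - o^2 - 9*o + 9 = (o - 3)*(o^2 + 2*o - 3) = (o - 3)*(o - 1)*(o + 3)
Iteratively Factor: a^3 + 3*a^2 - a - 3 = (a + 3)*(a^2 - 1) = (a - 1)*(a + 3)*(a + 1)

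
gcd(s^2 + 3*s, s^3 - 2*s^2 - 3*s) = s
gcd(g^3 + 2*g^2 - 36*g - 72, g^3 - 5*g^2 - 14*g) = g + 2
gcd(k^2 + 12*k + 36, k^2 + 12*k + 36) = k^2 + 12*k + 36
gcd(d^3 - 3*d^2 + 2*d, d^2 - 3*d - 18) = 1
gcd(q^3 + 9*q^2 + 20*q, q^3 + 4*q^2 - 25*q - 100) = q^2 + 9*q + 20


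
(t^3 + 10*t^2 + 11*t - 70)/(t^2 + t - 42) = (t^2 + 3*t - 10)/(t - 6)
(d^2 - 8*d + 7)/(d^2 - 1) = (d - 7)/(d + 1)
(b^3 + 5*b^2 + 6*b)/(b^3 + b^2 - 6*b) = (b + 2)/(b - 2)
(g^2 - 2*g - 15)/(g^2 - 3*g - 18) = (g - 5)/(g - 6)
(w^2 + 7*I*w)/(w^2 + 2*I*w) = (w + 7*I)/(w + 2*I)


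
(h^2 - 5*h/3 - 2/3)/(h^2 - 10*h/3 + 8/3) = (3*h + 1)/(3*h - 4)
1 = 1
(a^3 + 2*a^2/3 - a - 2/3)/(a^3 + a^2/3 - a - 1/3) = (3*a + 2)/(3*a + 1)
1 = 1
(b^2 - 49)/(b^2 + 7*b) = (b - 7)/b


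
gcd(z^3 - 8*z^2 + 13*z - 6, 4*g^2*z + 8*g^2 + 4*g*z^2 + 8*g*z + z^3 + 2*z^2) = 1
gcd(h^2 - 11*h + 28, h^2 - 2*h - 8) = h - 4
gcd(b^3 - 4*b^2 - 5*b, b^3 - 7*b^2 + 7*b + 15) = b^2 - 4*b - 5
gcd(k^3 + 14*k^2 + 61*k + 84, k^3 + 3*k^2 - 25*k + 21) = k + 7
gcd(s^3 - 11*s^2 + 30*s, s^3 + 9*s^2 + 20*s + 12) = 1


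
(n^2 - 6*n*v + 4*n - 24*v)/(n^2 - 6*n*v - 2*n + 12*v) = (n + 4)/(n - 2)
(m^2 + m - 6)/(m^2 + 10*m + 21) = (m - 2)/(m + 7)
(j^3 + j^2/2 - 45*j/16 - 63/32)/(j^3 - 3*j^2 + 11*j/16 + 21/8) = (j + 3/2)/(j - 2)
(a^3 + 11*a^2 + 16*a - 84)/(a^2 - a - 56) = (a^2 + 4*a - 12)/(a - 8)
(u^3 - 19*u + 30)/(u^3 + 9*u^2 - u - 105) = (u - 2)/(u + 7)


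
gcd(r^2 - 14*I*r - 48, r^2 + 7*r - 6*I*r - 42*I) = r - 6*I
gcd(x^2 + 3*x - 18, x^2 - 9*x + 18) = x - 3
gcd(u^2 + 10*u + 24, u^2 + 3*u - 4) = u + 4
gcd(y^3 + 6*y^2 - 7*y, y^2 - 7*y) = y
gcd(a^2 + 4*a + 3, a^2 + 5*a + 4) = a + 1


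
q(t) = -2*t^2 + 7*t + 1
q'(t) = 7 - 4*t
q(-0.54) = -3.36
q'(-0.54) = 9.16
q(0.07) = 1.48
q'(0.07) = 6.72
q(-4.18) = -63.20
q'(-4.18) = 23.72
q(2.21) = 6.70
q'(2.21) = -1.84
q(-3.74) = -53.16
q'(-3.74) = 21.96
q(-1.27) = -11.12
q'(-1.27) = 12.08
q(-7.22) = -153.80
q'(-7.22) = 35.88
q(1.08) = 6.23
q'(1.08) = 2.68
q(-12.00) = -371.00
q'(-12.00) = 55.00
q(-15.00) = -554.00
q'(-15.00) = 67.00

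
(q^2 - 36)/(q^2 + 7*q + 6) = (q - 6)/(q + 1)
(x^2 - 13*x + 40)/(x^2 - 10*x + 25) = (x - 8)/(x - 5)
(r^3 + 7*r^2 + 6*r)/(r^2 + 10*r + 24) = r*(r + 1)/(r + 4)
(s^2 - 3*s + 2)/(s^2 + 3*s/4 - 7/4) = 4*(s - 2)/(4*s + 7)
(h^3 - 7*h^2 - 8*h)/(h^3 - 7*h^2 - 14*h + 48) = h*(h + 1)/(h^2 + h - 6)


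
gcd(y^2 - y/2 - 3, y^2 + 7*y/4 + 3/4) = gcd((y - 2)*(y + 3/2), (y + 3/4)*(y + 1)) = 1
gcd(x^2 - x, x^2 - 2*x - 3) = 1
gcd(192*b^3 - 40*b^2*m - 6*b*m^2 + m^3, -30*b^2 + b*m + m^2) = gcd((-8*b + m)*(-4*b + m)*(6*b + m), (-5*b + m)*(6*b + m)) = 6*b + m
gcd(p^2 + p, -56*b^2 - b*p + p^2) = 1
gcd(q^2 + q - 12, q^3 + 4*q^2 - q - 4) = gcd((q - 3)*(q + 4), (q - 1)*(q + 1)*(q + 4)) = q + 4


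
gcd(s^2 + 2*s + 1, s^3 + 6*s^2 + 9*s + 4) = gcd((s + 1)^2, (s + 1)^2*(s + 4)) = s^2 + 2*s + 1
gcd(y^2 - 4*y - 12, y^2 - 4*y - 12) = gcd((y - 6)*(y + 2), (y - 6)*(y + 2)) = y^2 - 4*y - 12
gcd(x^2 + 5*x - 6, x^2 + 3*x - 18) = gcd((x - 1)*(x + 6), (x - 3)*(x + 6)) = x + 6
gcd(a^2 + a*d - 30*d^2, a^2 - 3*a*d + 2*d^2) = 1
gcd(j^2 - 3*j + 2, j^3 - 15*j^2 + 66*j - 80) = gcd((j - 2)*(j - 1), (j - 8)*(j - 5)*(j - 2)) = j - 2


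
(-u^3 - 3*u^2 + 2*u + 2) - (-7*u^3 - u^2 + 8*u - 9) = 6*u^3 - 2*u^2 - 6*u + 11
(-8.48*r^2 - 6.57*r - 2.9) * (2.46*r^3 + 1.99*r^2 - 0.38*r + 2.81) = -20.8608*r^5 - 33.0374*r^4 - 16.9859*r^3 - 27.1032*r^2 - 17.3597*r - 8.149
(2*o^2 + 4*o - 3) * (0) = 0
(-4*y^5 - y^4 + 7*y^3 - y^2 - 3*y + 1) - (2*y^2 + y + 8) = -4*y^5 - y^4 + 7*y^3 - 3*y^2 - 4*y - 7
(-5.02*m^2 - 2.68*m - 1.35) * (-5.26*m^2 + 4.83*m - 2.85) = 26.4052*m^4 - 10.1498*m^3 + 8.4636*m^2 + 1.1175*m + 3.8475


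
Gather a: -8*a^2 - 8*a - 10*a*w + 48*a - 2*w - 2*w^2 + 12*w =-8*a^2 + a*(40 - 10*w) - 2*w^2 + 10*w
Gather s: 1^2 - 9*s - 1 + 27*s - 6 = 18*s - 6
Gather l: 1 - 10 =-9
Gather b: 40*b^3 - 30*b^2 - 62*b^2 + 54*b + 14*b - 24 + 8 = 40*b^3 - 92*b^2 + 68*b - 16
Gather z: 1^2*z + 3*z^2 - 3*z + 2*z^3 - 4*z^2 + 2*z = 2*z^3 - z^2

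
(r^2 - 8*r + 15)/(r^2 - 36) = (r^2 - 8*r + 15)/(r^2 - 36)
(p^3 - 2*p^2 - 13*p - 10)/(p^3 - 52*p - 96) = (p^2 - 4*p - 5)/(p^2 - 2*p - 48)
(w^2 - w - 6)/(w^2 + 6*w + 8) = (w - 3)/(w + 4)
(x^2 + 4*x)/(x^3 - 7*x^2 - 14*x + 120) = x/(x^2 - 11*x + 30)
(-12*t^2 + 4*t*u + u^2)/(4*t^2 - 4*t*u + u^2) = (-6*t - u)/(2*t - u)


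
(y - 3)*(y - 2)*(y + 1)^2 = y^4 - 3*y^3 - 3*y^2 + 7*y + 6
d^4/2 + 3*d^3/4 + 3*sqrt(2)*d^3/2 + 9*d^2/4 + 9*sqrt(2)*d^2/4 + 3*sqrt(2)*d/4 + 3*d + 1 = (d/2 + sqrt(2))*(d + 1/2)*(d + 1)*(d + sqrt(2))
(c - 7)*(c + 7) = c^2 - 49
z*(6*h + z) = 6*h*z + z^2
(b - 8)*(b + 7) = b^2 - b - 56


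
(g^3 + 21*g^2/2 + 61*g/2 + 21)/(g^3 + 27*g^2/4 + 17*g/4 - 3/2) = 2*(2*g + 7)/(4*g - 1)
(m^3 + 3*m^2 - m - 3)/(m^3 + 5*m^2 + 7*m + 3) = (m - 1)/(m + 1)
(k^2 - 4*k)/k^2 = (k - 4)/k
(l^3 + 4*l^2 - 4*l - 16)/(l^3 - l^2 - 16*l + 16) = (l^2 - 4)/(l^2 - 5*l + 4)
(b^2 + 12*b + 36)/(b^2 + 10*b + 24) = (b + 6)/(b + 4)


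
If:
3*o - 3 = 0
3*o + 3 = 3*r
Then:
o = 1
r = 2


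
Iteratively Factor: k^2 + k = (k + 1)*(k)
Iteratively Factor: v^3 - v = (v - 1)*(v^2 + v) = (v - 1)*(v + 1)*(v)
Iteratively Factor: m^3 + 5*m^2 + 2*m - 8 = (m + 4)*(m^2 + m - 2) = (m + 2)*(m + 4)*(m - 1)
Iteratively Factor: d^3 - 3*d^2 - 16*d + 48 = (d - 4)*(d^2 + d - 12) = (d - 4)*(d - 3)*(d + 4)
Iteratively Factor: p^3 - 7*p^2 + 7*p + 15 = (p - 5)*(p^2 - 2*p - 3) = (p - 5)*(p + 1)*(p - 3)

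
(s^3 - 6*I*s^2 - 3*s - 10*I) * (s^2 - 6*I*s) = s^5 - 12*I*s^4 - 39*s^3 + 8*I*s^2 - 60*s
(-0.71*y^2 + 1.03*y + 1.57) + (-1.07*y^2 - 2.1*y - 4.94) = -1.78*y^2 - 1.07*y - 3.37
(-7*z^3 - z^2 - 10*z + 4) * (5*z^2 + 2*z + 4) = -35*z^5 - 19*z^4 - 80*z^3 - 4*z^2 - 32*z + 16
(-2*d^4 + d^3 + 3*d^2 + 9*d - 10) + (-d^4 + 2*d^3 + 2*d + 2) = -3*d^4 + 3*d^3 + 3*d^2 + 11*d - 8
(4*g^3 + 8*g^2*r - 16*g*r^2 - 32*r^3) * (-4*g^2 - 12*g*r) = -16*g^5 - 80*g^4*r - 32*g^3*r^2 + 320*g^2*r^3 + 384*g*r^4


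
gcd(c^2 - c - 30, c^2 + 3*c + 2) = 1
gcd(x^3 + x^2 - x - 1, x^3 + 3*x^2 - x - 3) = x^2 - 1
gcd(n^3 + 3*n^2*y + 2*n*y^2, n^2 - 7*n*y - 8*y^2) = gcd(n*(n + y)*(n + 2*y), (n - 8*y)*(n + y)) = n + y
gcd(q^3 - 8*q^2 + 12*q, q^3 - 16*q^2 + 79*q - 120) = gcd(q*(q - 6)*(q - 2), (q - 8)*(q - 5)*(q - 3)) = 1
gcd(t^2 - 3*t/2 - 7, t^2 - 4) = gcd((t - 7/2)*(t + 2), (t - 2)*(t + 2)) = t + 2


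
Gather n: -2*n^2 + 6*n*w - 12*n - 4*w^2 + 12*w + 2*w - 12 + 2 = -2*n^2 + n*(6*w - 12) - 4*w^2 + 14*w - 10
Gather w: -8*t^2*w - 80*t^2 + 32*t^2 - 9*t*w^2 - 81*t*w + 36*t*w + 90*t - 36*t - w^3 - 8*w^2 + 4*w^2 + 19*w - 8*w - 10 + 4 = -48*t^2 + 54*t - w^3 + w^2*(-9*t - 4) + w*(-8*t^2 - 45*t + 11) - 6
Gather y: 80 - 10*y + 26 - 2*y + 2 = 108 - 12*y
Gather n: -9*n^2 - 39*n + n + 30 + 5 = -9*n^2 - 38*n + 35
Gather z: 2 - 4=-2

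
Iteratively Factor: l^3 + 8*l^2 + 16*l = (l)*(l^2 + 8*l + 16) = l*(l + 4)*(l + 4)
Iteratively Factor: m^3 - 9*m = (m - 3)*(m^2 + 3*m) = (m - 3)*(m + 3)*(m)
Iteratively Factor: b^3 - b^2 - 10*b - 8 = (b - 4)*(b^2 + 3*b + 2) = (b - 4)*(b + 1)*(b + 2)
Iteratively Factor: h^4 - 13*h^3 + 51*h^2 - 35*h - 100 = (h - 5)*(h^3 - 8*h^2 + 11*h + 20) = (h - 5)*(h - 4)*(h^2 - 4*h - 5) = (h - 5)*(h - 4)*(h + 1)*(h - 5)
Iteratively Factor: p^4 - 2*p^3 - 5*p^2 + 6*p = (p - 3)*(p^3 + p^2 - 2*p) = p*(p - 3)*(p^2 + p - 2) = p*(p - 3)*(p + 2)*(p - 1)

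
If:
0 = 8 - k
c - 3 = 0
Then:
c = 3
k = 8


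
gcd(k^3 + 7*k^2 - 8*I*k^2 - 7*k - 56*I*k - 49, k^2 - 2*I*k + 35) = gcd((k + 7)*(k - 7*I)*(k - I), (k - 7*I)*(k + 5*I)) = k - 7*I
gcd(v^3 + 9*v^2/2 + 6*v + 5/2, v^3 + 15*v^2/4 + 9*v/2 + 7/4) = v^2 + 2*v + 1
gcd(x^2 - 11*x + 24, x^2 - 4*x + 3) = x - 3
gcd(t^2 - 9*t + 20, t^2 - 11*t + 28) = t - 4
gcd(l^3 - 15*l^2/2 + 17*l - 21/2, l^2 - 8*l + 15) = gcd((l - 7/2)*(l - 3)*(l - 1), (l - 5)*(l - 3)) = l - 3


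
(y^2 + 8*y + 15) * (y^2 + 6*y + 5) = y^4 + 14*y^3 + 68*y^2 + 130*y + 75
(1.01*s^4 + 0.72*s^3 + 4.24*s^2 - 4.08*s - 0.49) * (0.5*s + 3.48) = 0.505*s^5 + 3.8748*s^4 + 4.6256*s^3 + 12.7152*s^2 - 14.4434*s - 1.7052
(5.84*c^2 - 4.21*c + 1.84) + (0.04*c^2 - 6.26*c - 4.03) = 5.88*c^2 - 10.47*c - 2.19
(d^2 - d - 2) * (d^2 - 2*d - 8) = d^4 - 3*d^3 - 8*d^2 + 12*d + 16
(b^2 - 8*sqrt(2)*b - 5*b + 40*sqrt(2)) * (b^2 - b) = b^4 - 8*sqrt(2)*b^3 - 6*b^3 + 5*b^2 + 48*sqrt(2)*b^2 - 40*sqrt(2)*b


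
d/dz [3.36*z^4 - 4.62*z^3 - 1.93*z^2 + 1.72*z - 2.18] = 13.44*z^3 - 13.86*z^2 - 3.86*z + 1.72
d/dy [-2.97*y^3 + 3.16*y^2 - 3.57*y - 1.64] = -8.91*y^2 + 6.32*y - 3.57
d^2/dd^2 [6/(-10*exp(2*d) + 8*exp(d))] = 12*((5*exp(d) - 4)*(5*exp(d) - 1) - 2*(5*exp(d) - 2)^2)*exp(-d)/(5*exp(d) - 4)^3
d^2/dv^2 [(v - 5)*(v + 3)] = 2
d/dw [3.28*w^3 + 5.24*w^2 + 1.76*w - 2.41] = 9.84*w^2 + 10.48*w + 1.76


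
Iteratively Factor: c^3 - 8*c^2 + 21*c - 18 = (c - 2)*(c^2 - 6*c + 9) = (c - 3)*(c - 2)*(c - 3)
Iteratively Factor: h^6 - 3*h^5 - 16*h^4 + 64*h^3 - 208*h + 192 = (h + 4)*(h^5 - 7*h^4 + 12*h^3 + 16*h^2 - 64*h + 48) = (h - 3)*(h + 4)*(h^4 - 4*h^3 + 16*h - 16) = (h - 3)*(h + 2)*(h + 4)*(h^3 - 6*h^2 + 12*h - 8) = (h - 3)*(h - 2)*(h + 2)*(h + 4)*(h^2 - 4*h + 4) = (h - 3)*(h - 2)^2*(h + 2)*(h + 4)*(h - 2)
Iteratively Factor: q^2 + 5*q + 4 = (q + 1)*(q + 4)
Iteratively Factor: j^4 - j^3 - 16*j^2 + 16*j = (j - 4)*(j^3 + 3*j^2 - 4*j) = (j - 4)*(j - 1)*(j^2 + 4*j) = j*(j - 4)*(j - 1)*(j + 4)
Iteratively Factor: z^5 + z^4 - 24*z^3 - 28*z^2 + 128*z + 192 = (z - 3)*(z^4 + 4*z^3 - 12*z^2 - 64*z - 64) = (z - 3)*(z + 4)*(z^3 - 12*z - 16) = (z - 3)*(z + 2)*(z + 4)*(z^2 - 2*z - 8) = (z - 3)*(z + 2)^2*(z + 4)*(z - 4)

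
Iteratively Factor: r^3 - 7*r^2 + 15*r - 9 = (r - 3)*(r^2 - 4*r + 3) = (r - 3)*(r - 1)*(r - 3)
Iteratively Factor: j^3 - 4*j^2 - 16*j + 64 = (j - 4)*(j^2 - 16) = (j - 4)^2*(j + 4)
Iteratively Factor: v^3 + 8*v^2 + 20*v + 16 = (v + 4)*(v^2 + 4*v + 4) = (v + 2)*(v + 4)*(v + 2)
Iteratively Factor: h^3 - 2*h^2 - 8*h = (h - 4)*(h^2 + 2*h) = h*(h - 4)*(h + 2)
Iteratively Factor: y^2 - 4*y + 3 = (y - 1)*(y - 3)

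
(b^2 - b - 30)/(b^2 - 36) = (b + 5)/(b + 6)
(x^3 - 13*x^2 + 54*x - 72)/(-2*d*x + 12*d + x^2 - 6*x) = (x^2 - 7*x + 12)/(-2*d + x)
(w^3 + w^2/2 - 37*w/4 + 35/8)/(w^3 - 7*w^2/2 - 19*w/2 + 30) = (w^2 + 3*w - 7/4)/(w^2 - w - 12)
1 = 1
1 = 1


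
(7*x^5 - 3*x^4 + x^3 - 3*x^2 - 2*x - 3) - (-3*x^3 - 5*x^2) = 7*x^5 - 3*x^4 + 4*x^3 + 2*x^2 - 2*x - 3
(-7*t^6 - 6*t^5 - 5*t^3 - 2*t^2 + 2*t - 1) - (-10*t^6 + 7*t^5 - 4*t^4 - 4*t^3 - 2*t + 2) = 3*t^6 - 13*t^5 + 4*t^4 - t^3 - 2*t^2 + 4*t - 3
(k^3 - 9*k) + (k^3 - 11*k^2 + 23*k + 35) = 2*k^3 - 11*k^2 + 14*k + 35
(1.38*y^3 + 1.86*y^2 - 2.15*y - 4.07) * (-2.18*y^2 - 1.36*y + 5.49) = -3.0084*y^5 - 5.9316*y^4 + 9.7336*y^3 + 22.008*y^2 - 6.2683*y - 22.3443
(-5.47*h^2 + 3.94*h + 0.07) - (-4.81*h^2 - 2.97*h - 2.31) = -0.66*h^2 + 6.91*h + 2.38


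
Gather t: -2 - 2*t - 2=-2*t - 4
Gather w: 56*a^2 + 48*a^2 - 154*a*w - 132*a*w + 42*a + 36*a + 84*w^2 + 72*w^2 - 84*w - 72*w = 104*a^2 + 78*a + 156*w^2 + w*(-286*a - 156)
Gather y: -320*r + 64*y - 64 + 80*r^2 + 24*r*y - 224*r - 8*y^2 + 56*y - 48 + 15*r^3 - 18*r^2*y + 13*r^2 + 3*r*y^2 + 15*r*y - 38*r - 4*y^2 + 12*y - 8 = 15*r^3 + 93*r^2 - 582*r + y^2*(3*r - 12) + y*(-18*r^2 + 39*r + 132) - 120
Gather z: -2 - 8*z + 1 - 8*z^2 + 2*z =-8*z^2 - 6*z - 1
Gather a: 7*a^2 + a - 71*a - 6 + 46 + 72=7*a^2 - 70*a + 112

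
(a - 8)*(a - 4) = a^2 - 12*a + 32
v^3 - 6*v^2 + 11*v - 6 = (v - 3)*(v - 2)*(v - 1)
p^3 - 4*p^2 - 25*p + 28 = (p - 7)*(p - 1)*(p + 4)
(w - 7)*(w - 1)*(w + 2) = w^3 - 6*w^2 - 9*w + 14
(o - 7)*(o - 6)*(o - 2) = o^3 - 15*o^2 + 68*o - 84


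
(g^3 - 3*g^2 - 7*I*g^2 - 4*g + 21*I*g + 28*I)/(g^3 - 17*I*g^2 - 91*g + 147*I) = (g^2 - 3*g - 4)/(g^2 - 10*I*g - 21)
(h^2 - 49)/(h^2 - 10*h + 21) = (h + 7)/(h - 3)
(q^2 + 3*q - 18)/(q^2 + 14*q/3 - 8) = 3*(q - 3)/(3*q - 4)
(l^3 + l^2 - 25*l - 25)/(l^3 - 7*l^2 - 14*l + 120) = (l^2 + 6*l + 5)/(l^2 - 2*l - 24)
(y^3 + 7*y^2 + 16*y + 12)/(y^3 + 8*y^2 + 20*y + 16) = (y + 3)/(y + 4)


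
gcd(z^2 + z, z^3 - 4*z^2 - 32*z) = z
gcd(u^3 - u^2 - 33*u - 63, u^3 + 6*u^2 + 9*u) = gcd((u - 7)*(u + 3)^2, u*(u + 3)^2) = u^2 + 6*u + 9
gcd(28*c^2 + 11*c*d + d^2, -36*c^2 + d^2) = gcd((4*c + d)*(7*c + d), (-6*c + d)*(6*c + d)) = 1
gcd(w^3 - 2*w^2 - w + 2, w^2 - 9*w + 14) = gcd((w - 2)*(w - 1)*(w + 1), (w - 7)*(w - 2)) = w - 2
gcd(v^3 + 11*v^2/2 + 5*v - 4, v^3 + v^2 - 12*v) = v + 4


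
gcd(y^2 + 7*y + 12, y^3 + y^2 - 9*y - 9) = y + 3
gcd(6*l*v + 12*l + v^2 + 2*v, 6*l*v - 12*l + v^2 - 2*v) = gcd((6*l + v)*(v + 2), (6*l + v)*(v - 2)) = 6*l + v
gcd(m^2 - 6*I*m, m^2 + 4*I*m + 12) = 1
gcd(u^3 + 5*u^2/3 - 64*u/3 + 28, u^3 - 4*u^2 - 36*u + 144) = u + 6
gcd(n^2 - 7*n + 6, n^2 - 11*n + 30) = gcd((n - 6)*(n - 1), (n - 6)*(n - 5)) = n - 6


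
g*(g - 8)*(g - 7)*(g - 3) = g^4 - 18*g^3 + 101*g^2 - 168*g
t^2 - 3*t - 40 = (t - 8)*(t + 5)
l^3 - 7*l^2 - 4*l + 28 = (l - 7)*(l - 2)*(l + 2)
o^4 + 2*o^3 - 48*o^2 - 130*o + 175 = (o - 7)*(o - 1)*(o + 5)^2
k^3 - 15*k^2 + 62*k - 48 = (k - 8)*(k - 6)*(k - 1)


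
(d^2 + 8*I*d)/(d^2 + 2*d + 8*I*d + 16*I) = d/(d + 2)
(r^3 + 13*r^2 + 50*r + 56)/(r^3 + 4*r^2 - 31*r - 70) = (r + 4)/(r - 5)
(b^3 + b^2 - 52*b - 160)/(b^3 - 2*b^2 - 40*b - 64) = (b + 5)/(b + 2)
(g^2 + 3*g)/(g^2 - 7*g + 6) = g*(g + 3)/(g^2 - 7*g + 6)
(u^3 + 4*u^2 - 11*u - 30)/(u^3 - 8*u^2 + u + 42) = (u + 5)/(u - 7)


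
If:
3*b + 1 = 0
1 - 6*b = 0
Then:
No Solution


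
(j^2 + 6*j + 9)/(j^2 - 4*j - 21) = (j + 3)/(j - 7)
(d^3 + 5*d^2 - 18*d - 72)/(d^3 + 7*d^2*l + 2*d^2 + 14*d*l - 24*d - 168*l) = (d + 3)/(d + 7*l)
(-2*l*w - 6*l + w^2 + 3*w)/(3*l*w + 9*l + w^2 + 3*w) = (-2*l + w)/(3*l + w)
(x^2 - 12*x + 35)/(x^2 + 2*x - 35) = (x - 7)/(x + 7)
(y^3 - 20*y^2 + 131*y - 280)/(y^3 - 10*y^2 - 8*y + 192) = (y^2 - 12*y + 35)/(y^2 - 2*y - 24)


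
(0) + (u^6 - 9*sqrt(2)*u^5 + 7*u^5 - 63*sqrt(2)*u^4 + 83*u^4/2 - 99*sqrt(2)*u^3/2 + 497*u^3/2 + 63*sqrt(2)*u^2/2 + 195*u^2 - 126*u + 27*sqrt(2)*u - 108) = u^6 - 9*sqrt(2)*u^5 + 7*u^5 - 63*sqrt(2)*u^4 + 83*u^4/2 - 99*sqrt(2)*u^3/2 + 497*u^3/2 + 63*sqrt(2)*u^2/2 + 195*u^2 - 126*u + 27*sqrt(2)*u - 108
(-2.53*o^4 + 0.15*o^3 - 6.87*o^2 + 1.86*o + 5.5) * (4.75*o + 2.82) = -12.0175*o^5 - 6.4221*o^4 - 32.2095*o^3 - 10.5384*o^2 + 31.3702*o + 15.51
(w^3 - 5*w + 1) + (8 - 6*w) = w^3 - 11*w + 9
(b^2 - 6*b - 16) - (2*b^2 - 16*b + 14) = -b^2 + 10*b - 30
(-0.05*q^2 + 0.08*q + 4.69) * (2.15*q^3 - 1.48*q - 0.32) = -0.1075*q^5 + 0.172*q^4 + 10.1575*q^3 - 0.1024*q^2 - 6.9668*q - 1.5008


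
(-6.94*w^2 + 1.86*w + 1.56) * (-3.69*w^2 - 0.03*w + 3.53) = 25.6086*w^4 - 6.6552*w^3 - 30.3104*w^2 + 6.519*w + 5.5068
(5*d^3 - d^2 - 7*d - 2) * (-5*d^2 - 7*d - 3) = -25*d^5 - 30*d^4 + 27*d^3 + 62*d^2 + 35*d + 6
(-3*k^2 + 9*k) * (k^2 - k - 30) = -3*k^4 + 12*k^3 + 81*k^2 - 270*k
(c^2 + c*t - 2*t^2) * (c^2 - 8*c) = c^4 + c^3*t - 8*c^3 - 2*c^2*t^2 - 8*c^2*t + 16*c*t^2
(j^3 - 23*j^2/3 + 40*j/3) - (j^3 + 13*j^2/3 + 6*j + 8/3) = -12*j^2 + 22*j/3 - 8/3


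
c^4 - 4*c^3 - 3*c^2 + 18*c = c*(c - 3)^2*(c + 2)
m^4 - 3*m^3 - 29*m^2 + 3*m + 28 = (m - 7)*(m - 1)*(m + 1)*(m + 4)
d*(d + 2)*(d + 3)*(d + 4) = d^4 + 9*d^3 + 26*d^2 + 24*d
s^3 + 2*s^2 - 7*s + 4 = (s - 1)^2*(s + 4)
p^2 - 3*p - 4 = (p - 4)*(p + 1)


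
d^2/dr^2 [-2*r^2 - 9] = -4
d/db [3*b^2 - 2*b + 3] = 6*b - 2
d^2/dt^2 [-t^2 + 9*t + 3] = -2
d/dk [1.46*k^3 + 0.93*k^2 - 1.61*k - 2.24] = 4.38*k^2 + 1.86*k - 1.61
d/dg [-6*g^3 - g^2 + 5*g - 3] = -18*g^2 - 2*g + 5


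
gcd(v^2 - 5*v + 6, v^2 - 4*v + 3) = v - 3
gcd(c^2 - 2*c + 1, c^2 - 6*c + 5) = c - 1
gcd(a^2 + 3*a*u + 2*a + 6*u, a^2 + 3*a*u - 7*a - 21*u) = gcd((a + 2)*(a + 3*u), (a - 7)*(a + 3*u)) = a + 3*u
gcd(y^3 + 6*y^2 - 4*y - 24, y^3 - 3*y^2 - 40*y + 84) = y^2 + 4*y - 12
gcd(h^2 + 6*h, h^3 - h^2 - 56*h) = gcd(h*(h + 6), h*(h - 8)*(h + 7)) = h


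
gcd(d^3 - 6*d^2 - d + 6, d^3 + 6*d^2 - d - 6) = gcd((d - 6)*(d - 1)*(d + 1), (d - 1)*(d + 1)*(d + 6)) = d^2 - 1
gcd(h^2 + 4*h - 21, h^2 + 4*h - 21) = h^2 + 4*h - 21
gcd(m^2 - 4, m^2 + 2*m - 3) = 1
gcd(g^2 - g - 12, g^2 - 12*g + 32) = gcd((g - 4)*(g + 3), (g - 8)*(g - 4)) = g - 4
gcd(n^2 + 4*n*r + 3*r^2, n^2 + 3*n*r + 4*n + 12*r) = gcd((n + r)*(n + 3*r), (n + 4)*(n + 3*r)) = n + 3*r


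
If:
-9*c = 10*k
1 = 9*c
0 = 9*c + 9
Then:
No Solution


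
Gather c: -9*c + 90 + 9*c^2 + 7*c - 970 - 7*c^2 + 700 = 2*c^2 - 2*c - 180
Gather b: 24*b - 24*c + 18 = 24*b - 24*c + 18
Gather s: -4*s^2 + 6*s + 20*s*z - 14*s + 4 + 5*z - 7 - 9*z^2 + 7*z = -4*s^2 + s*(20*z - 8) - 9*z^2 + 12*z - 3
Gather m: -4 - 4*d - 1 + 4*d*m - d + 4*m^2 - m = -5*d + 4*m^2 + m*(4*d - 1) - 5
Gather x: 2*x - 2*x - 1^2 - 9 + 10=0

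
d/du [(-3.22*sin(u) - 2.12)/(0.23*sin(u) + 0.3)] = -0.4784*cos(u)/(0.23*sin(u) + 0.3)^2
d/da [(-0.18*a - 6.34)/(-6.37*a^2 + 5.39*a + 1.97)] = (-1.1466*a^2 - 80.7716*a + 33.818)/(40.5769*a^4 - 68.6686*a^3 + 3.9543*a^2 + 21.2366*a + 3.8809)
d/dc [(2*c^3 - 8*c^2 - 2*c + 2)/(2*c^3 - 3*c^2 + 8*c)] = 2*(5*c^4 + 20*c^3 - 41*c^2 + 6*c - 8)/(c^2*(4*c^4 - 12*c^3 + 41*c^2 - 48*c + 64))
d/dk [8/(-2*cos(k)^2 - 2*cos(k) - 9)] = -(16*sin(k) + 16*sin(2*k))/(2*cos(k) + cos(2*k) + 10)^2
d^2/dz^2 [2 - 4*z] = 0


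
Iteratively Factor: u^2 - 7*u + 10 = (u - 5)*(u - 2)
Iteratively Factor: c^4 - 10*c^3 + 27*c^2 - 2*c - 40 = (c - 4)*(c^3 - 6*c^2 + 3*c + 10) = (c - 5)*(c - 4)*(c^2 - c - 2) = (c - 5)*(c - 4)*(c - 2)*(c + 1)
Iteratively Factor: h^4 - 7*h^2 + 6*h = (h - 2)*(h^3 + 2*h^2 - 3*h) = (h - 2)*(h + 3)*(h^2 - h) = h*(h - 2)*(h + 3)*(h - 1)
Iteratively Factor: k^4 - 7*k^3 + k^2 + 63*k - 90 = (k + 3)*(k^3 - 10*k^2 + 31*k - 30) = (k - 2)*(k + 3)*(k^2 - 8*k + 15) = (k - 5)*(k - 2)*(k + 3)*(k - 3)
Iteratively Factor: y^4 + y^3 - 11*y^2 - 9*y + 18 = (y - 1)*(y^3 + 2*y^2 - 9*y - 18) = (y - 3)*(y - 1)*(y^2 + 5*y + 6) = (y - 3)*(y - 1)*(y + 2)*(y + 3)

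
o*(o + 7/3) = o^2 + 7*o/3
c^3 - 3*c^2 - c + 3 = (c - 3)*(c - 1)*(c + 1)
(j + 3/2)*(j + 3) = j^2 + 9*j/2 + 9/2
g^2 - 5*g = g*(g - 5)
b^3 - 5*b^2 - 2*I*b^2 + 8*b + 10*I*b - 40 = (b - 5)*(b - 4*I)*(b + 2*I)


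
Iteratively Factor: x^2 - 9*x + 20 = (x - 4)*(x - 5)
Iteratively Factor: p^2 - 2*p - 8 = (p - 4)*(p + 2)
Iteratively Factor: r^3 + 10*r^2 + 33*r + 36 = (r + 3)*(r^2 + 7*r + 12) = (r + 3)*(r + 4)*(r + 3)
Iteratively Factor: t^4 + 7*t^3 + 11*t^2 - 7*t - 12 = (t + 1)*(t^3 + 6*t^2 + 5*t - 12) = (t - 1)*(t + 1)*(t^2 + 7*t + 12) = (t - 1)*(t + 1)*(t + 4)*(t + 3)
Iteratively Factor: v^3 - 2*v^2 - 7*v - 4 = (v + 1)*(v^2 - 3*v - 4) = (v + 1)^2*(v - 4)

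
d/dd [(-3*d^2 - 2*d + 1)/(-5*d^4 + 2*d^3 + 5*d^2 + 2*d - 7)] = 2*(-15*d^5 - 12*d^4 + 14*d^3 - d^2 + 16*d + 6)/(25*d^8 - 20*d^7 - 46*d^6 + 103*d^4 - 8*d^3 - 66*d^2 - 28*d + 49)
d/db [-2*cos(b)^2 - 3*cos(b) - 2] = (4*cos(b) + 3)*sin(b)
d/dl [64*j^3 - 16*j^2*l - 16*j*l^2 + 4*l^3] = -16*j^2 - 32*j*l + 12*l^2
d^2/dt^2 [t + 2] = 0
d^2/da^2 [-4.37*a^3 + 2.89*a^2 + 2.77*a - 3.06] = 5.78 - 26.22*a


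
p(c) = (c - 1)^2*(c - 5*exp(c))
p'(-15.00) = 736.00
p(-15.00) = -3840.00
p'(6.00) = -70515.04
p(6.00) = -50278.60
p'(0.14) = 6.14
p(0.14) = -4.15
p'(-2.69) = 31.35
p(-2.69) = -41.25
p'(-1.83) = 16.48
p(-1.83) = -21.08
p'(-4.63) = 82.83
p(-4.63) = -148.30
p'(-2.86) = 34.92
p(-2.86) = -46.88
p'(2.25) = -185.53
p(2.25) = -70.61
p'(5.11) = -20742.76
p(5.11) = -13906.28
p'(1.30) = -11.79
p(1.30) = -1.53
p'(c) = (1 - 5*exp(c))*(c - 1)^2 + (c - 5*exp(c))*(2*c - 2) = (c - 1)*(2*c + (1 - 5*exp(c))*(c - 1) - 10*exp(c))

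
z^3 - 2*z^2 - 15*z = z*(z - 5)*(z + 3)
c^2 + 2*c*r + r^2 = (c + r)^2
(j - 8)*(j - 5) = j^2 - 13*j + 40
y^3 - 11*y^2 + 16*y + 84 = (y - 7)*(y - 6)*(y + 2)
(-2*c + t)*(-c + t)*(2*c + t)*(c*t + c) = 4*c^4*t + 4*c^4 - 4*c^3*t^2 - 4*c^3*t - c^2*t^3 - c^2*t^2 + c*t^4 + c*t^3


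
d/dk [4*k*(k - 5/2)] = 8*k - 10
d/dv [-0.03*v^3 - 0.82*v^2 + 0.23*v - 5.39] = -0.09*v^2 - 1.64*v + 0.23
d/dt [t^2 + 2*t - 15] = 2*t + 2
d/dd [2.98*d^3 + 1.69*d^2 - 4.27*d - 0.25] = 8.94*d^2 + 3.38*d - 4.27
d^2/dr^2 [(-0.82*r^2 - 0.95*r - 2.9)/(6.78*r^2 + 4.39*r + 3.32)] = (-38.526672*r^3 - 689.102928*r^2 - 389.59236*r + 28.392884)/(311.665752*r^6 + 605.403828*r^5 + 849.839778*r^4 + 677.507383*r^3 + 416.145732*r^2 + 145.165008*r + 36.594368)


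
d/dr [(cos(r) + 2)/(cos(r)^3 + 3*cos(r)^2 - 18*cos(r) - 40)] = (sin(r) + sin(2*r))/((cos(r) - 4)^2*(cos(r) + 5)^2)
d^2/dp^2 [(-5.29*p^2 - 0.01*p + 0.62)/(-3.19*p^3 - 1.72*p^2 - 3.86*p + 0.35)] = (107.663138*p^6 + 0.610566000000176*p^5 - 466.208292*p^4 - 42.1709019999999*p^3 - 37.5696359999999*p^2 - 28.815084*p - 17.898914)/(32.461759*p^9 + 52.508676*p^8 + 146.151126*p^7 + 121.477831*p^6 + 165.325164*p^5 + 47.917476*p^4 + 44.742461*p^3 - 15.01248*p^2 + 1.41855*p - 0.042875)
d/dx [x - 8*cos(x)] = 8*sin(x) + 1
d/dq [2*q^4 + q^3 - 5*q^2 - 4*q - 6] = 8*q^3 + 3*q^2 - 10*q - 4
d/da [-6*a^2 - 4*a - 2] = -12*a - 4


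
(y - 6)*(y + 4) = y^2 - 2*y - 24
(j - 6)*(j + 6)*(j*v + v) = j^3*v + j^2*v - 36*j*v - 36*v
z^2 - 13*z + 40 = (z - 8)*(z - 5)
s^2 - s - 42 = (s - 7)*(s + 6)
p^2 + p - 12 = (p - 3)*(p + 4)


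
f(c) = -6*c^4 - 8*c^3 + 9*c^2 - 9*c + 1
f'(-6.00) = 4203.00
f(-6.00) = -5669.00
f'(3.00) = -819.00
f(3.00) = -647.00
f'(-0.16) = -12.40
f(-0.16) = 2.70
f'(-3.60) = 734.90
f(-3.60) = -484.48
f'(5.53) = -4702.10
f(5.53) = -6737.59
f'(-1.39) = -15.94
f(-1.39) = 29.99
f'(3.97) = -1817.50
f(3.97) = -1883.88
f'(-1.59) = -1.82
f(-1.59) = 31.87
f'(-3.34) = 557.38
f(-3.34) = -317.15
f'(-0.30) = -15.91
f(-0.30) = 4.68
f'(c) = -24*c^3 - 24*c^2 + 18*c - 9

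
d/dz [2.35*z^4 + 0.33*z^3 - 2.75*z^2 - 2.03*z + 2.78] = 9.4*z^3 + 0.99*z^2 - 5.5*z - 2.03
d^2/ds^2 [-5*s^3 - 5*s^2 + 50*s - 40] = -30*s - 10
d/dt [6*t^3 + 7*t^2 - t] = 18*t^2 + 14*t - 1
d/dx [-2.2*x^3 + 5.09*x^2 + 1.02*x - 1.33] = -6.6*x^2 + 10.18*x + 1.02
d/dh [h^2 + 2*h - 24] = 2*h + 2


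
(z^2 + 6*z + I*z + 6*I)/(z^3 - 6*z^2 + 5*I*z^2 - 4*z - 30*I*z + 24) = (z + 6)/(z^2 + z*(-6 + 4*I) - 24*I)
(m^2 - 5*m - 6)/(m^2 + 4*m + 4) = (m^2 - 5*m - 6)/(m^2 + 4*m + 4)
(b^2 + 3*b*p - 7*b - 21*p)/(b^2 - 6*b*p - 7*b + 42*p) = (-b - 3*p)/(-b + 6*p)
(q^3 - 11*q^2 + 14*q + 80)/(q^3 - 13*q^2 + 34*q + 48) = (q^2 - 3*q - 10)/(q^2 - 5*q - 6)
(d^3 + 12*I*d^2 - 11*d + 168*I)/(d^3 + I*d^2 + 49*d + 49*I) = (d^2 + 5*I*d + 24)/(d^2 - 6*I*d + 7)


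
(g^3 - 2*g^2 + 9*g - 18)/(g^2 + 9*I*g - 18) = (g^2 - g*(2 + 3*I) + 6*I)/(g + 6*I)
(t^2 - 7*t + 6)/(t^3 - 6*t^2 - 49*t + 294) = (t - 1)/(t^2 - 49)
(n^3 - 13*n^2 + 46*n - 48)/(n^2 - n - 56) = (n^2 - 5*n + 6)/(n + 7)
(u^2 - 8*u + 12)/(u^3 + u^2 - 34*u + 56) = (u - 6)/(u^2 + 3*u - 28)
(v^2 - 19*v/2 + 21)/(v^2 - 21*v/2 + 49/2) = (v - 6)/(v - 7)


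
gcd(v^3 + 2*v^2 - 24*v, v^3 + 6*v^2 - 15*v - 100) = v - 4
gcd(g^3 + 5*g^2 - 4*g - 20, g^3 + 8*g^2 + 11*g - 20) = g + 5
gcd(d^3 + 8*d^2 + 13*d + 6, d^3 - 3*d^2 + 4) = d + 1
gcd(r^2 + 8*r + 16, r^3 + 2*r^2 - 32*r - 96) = r^2 + 8*r + 16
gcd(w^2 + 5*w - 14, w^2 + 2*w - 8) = w - 2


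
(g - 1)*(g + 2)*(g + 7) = g^3 + 8*g^2 + 5*g - 14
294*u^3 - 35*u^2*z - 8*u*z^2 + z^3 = (-7*u + z)^2*(6*u + z)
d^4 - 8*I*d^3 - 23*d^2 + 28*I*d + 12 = (d - 3*I)*(d - 2*I)^2*(d - I)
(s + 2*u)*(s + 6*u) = s^2 + 8*s*u + 12*u^2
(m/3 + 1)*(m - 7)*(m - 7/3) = m^3/3 - 19*m^2/9 - 35*m/9 + 49/3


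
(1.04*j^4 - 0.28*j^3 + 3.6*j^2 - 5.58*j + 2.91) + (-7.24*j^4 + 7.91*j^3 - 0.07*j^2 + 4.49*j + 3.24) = -6.2*j^4 + 7.63*j^3 + 3.53*j^2 - 1.09*j + 6.15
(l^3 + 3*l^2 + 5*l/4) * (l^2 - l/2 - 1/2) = l^5 + 5*l^4/2 - 3*l^3/4 - 17*l^2/8 - 5*l/8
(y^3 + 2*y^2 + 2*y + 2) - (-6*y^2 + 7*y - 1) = y^3 + 8*y^2 - 5*y + 3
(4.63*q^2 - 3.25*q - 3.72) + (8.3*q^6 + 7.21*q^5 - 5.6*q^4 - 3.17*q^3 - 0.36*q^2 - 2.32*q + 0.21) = 8.3*q^6 + 7.21*q^5 - 5.6*q^4 - 3.17*q^3 + 4.27*q^2 - 5.57*q - 3.51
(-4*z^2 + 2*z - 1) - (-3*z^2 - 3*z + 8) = -z^2 + 5*z - 9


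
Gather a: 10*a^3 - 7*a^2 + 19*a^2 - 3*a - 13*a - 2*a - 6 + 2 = 10*a^3 + 12*a^2 - 18*a - 4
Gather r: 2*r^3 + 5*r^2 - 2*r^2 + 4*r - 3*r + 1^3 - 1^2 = 2*r^3 + 3*r^2 + r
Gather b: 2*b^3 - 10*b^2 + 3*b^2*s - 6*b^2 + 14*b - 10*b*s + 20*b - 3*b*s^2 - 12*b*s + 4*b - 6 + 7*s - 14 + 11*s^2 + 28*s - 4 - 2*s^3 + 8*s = 2*b^3 + b^2*(3*s - 16) + b*(-3*s^2 - 22*s + 38) - 2*s^3 + 11*s^2 + 43*s - 24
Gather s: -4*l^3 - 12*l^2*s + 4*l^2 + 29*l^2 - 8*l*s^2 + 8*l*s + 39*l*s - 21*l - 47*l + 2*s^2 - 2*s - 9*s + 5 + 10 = -4*l^3 + 33*l^2 - 68*l + s^2*(2 - 8*l) + s*(-12*l^2 + 47*l - 11) + 15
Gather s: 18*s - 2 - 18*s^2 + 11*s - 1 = -18*s^2 + 29*s - 3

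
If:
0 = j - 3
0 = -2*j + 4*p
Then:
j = 3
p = 3/2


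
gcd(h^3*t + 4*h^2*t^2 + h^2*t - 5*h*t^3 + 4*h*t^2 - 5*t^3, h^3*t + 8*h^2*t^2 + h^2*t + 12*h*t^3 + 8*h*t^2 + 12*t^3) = h*t + t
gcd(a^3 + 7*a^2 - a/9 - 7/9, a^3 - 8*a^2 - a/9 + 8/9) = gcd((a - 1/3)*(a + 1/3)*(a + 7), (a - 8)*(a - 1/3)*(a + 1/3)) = a^2 - 1/9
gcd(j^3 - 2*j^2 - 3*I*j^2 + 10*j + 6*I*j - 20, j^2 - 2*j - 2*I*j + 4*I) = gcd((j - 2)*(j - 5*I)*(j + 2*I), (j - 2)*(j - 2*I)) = j - 2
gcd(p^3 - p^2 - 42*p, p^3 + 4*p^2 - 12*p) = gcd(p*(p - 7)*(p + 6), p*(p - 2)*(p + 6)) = p^2 + 6*p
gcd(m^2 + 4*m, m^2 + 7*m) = m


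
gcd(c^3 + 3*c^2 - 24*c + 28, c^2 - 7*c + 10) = c - 2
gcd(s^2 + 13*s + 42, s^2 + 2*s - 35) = s + 7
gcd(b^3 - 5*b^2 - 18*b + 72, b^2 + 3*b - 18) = b - 3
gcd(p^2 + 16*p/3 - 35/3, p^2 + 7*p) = p + 7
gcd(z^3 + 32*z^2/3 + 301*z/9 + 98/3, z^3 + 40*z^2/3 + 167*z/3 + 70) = z^2 + 25*z/3 + 14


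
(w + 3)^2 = w^2 + 6*w + 9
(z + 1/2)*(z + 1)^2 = z^3 + 5*z^2/2 + 2*z + 1/2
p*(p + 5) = p^2 + 5*p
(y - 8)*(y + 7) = y^2 - y - 56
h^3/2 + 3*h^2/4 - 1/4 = (h/2 + 1/2)*(h - 1/2)*(h + 1)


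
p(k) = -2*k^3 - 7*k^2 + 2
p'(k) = -6*k^2 - 14*k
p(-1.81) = -9.07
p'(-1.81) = 5.68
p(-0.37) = 1.14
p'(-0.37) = 4.36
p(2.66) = -85.17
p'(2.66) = -79.69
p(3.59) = -180.75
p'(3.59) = -127.59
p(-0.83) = -1.68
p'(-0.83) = 7.49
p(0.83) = -3.97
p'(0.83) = -15.75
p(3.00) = -115.00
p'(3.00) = -96.00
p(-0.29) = 1.46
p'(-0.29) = 3.56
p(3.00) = -115.00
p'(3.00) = -96.00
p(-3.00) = -7.00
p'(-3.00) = -12.00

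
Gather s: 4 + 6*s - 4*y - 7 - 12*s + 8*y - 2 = -6*s + 4*y - 5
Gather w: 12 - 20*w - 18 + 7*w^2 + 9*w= 7*w^2 - 11*w - 6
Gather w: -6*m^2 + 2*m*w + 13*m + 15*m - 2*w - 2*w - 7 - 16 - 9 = -6*m^2 + 28*m + w*(2*m - 4) - 32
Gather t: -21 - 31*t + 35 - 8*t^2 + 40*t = -8*t^2 + 9*t + 14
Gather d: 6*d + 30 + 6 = 6*d + 36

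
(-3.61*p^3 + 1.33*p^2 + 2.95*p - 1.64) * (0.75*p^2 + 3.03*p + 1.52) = -2.7075*p^5 - 9.9408*p^4 + 0.7552*p^3 + 9.7301*p^2 - 0.485199999999999*p - 2.4928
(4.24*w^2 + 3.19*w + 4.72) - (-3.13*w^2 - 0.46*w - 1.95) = 7.37*w^2 + 3.65*w + 6.67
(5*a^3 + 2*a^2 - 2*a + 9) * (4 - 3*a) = -15*a^4 + 14*a^3 + 14*a^2 - 35*a + 36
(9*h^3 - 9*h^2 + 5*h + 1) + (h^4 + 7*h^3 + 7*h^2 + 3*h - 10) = h^4 + 16*h^3 - 2*h^2 + 8*h - 9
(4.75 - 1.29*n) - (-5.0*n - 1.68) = 3.71*n + 6.43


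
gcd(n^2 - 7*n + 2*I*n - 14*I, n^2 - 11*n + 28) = n - 7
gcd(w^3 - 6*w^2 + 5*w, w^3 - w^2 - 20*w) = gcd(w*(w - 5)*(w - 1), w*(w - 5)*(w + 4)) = w^2 - 5*w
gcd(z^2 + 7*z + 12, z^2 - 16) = z + 4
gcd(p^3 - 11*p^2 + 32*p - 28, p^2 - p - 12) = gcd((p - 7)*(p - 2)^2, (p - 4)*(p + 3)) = 1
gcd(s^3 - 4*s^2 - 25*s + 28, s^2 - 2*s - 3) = 1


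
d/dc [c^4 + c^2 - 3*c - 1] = 4*c^3 + 2*c - 3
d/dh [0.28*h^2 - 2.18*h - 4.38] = 0.56*h - 2.18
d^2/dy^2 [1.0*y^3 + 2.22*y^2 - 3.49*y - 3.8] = 6.0*y + 4.44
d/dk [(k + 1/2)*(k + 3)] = 2*k + 7/2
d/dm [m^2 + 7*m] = 2*m + 7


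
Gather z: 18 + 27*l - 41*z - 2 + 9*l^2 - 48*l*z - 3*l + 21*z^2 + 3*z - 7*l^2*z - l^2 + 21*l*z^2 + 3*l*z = 8*l^2 + 24*l + z^2*(21*l + 21) + z*(-7*l^2 - 45*l - 38) + 16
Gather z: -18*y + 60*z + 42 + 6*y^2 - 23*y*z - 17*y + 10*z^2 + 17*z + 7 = 6*y^2 - 35*y + 10*z^2 + z*(77 - 23*y) + 49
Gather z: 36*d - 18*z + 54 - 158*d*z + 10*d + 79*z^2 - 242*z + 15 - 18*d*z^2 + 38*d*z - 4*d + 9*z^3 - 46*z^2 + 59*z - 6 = 42*d + 9*z^3 + z^2*(33 - 18*d) + z*(-120*d - 201) + 63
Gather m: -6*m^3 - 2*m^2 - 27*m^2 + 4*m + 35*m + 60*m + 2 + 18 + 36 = -6*m^3 - 29*m^2 + 99*m + 56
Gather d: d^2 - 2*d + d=d^2 - d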